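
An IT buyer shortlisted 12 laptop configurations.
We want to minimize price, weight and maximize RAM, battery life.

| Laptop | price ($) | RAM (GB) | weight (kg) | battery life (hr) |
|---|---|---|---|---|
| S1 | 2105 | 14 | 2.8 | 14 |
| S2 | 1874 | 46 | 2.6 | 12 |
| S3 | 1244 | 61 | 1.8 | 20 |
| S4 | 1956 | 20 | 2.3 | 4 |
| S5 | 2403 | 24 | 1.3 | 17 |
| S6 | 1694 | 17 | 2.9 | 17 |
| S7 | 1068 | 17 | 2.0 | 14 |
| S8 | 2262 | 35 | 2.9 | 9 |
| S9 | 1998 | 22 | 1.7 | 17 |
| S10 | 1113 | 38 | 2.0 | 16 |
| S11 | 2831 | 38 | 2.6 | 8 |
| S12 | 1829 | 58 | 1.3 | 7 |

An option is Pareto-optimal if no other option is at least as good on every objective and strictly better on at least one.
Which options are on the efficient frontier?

S1: dominated by S3 (price 1244≤2105, RAM 61≥14, weight 1.8≤2.8, battery life 20≥14).
S2: dominated by S3 (price 1244≤1874, RAM 61≥46, weight 1.8≤2.6, battery life 20≥12).
S3: not dominated (best RAM).
S4: dominated by S3 (price 1244≤1956, RAM 61≥20, weight 1.8≤2.3, battery life 20≥4).
S5: not dominated.
S6: dominated by S3 (price 1244≤1694, RAM 61≥17, weight 1.8≤2.9, battery life 20≥17).
S7: not dominated (best price).
S8: dominated by S2 (price 1874≤2262, RAM 46≥35, weight 2.6≤2.9, battery life 12≥9).
S9: not dominated.
S10: not dominated.
S11: dominated by S2 (price 1874≤2831, RAM 46≥38, weight 2.6≤2.6, battery life 12≥8).
S12: not dominated.

S3, S5, S7, S9, S10, S12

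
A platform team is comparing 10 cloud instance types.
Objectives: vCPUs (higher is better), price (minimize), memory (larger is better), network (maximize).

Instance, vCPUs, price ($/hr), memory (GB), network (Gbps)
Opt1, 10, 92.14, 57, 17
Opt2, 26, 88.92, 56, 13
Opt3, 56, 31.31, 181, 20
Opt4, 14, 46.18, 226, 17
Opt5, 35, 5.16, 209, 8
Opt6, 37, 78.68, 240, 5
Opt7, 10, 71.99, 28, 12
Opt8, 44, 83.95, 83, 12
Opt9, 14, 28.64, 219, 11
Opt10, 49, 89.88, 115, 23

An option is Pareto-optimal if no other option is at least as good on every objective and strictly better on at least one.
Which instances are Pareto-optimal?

Opt3, Opt4, Opt5, Opt6, Opt9, Opt10

Opt1: dominated by Opt3 (vCPUs 56≥10, price 31.31≤92.14, memory 181≥57, network 20≥17).
Opt2: dominated by Opt3 (vCPUs 56≥26, price 31.31≤88.92, memory 181≥56, network 20≥13).
Opt3: not dominated (best vCPUs).
Opt4: not dominated.
Opt5: not dominated (best price).
Opt6: not dominated (best memory).
Opt7: dominated by Opt3 (vCPUs 56≥10, price 31.31≤71.99, memory 181≥28, network 20≥12).
Opt8: dominated by Opt3 (vCPUs 56≥44, price 31.31≤83.95, memory 181≥83, network 20≥12).
Opt9: not dominated.
Opt10: not dominated (best network).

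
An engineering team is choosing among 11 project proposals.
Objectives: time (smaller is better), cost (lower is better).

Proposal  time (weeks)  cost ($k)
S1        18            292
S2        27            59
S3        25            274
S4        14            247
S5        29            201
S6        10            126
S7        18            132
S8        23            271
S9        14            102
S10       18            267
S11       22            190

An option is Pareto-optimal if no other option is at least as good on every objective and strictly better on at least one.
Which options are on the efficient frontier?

S2, S6, S9

S1: dominated by S4 (time 14≤18, cost 247≤292).
S2: not dominated (best cost).
S3: dominated by S4 (time 14≤25, cost 247≤274).
S4: dominated by S6 (time 10≤14, cost 126≤247).
S5: dominated by S2 (time 27≤29, cost 59≤201).
S6: not dominated (best time).
S7: dominated by S6 (time 10≤18, cost 126≤132).
S8: dominated by S4 (time 14≤23, cost 247≤271).
S9: not dominated.
S10: dominated by S4 (time 14≤18, cost 247≤267).
S11: dominated by S6 (time 10≤22, cost 126≤190).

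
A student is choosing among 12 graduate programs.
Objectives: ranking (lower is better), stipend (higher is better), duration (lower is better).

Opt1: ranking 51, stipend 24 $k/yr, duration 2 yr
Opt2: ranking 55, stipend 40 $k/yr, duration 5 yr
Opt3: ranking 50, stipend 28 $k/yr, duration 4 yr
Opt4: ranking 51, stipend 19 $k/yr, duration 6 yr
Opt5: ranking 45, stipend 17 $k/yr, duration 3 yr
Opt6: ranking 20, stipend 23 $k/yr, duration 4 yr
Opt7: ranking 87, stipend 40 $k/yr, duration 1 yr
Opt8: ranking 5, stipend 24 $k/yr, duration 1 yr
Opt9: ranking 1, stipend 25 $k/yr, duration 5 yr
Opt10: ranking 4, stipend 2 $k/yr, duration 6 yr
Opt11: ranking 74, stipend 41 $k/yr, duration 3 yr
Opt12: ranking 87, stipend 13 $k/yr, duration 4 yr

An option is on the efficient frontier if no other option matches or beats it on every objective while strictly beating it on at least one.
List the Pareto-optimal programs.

Opt1: dominated by Opt8 (ranking 5≤51, stipend 24≥24, duration 1≤2).
Opt2: not dominated.
Opt3: not dominated.
Opt4: dominated by Opt1 (ranking 51≤51, stipend 24≥19, duration 2≤6).
Opt5: dominated by Opt8 (ranking 5≤45, stipend 24≥17, duration 1≤3).
Opt6: dominated by Opt8 (ranking 5≤20, stipend 24≥23, duration 1≤4).
Opt7: not dominated.
Opt8: not dominated.
Opt9: not dominated (best ranking).
Opt10: dominated by Opt9 (ranking 1≤4, stipend 25≥2, duration 5≤6).
Opt11: not dominated (best stipend).
Opt12: dominated by Opt1 (ranking 51≤87, stipend 24≥13, duration 2≤4).

Opt2, Opt3, Opt7, Opt8, Opt9, Opt11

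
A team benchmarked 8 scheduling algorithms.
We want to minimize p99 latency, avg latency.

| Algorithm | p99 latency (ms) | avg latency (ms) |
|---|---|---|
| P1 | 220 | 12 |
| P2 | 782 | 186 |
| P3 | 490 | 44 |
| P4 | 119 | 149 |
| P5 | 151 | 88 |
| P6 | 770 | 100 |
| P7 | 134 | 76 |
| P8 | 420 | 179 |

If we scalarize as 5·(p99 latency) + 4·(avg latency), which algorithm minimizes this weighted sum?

P1: 5·220 + 4·12 = 1148
P2: 5·782 + 4·186 = 4654
P3: 5·490 + 4·44 = 2626
P4: 5·119 + 4·149 = 1191
P5: 5·151 + 4·88 = 1107
P6: 5·770 + 4·100 = 4250
P7: 5·134 + 4·76 = 974
P8: 5·420 + 4·179 = 2816
Lowest: P7 at 974.

P7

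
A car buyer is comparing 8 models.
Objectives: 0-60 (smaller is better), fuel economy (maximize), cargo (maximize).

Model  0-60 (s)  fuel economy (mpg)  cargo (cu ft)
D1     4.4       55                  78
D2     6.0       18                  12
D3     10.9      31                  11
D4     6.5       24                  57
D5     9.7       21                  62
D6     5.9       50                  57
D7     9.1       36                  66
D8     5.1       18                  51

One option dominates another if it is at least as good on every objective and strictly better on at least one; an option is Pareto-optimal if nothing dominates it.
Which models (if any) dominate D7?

D1

D1: 0-60 4.4≤9.1, fuel economy 55≥36, cargo 78≥66 — dominates D7.
Others (D2, D3, D4, D5, D6, D8) are each worse than D7 on at least one objective.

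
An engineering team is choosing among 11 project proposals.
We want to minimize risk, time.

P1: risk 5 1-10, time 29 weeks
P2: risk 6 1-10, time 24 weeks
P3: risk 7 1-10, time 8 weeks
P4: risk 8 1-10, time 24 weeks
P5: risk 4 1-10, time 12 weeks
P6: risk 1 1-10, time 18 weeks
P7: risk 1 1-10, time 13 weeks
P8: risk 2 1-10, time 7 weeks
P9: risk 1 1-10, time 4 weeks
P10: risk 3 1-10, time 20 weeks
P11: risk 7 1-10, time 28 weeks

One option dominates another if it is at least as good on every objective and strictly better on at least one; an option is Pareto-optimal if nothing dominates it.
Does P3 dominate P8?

No

P3 vs P8: P3 is worse on risk (7 vs 2), so it does not dominate P8.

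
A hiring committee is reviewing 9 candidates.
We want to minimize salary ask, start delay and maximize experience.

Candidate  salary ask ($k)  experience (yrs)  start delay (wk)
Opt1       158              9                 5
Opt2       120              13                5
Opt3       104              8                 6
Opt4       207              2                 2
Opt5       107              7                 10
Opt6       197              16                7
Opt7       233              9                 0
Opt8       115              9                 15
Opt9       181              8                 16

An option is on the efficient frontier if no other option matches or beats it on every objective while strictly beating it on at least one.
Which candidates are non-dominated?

Opt2, Opt3, Opt4, Opt6, Opt7, Opt8

Opt1: dominated by Opt2 (salary ask 120≤158, experience 13≥9, start delay 5≤5).
Opt2: not dominated.
Opt3: not dominated (best salary ask).
Opt4: not dominated.
Opt5: dominated by Opt3 (salary ask 104≤107, experience 8≥7, start delay 6≤10).
Opt6: not dominated (best experience).
Opt7: not dominated (best start delay).
Opt8: not dominated.
Opt9: dominated by Opt1 (salary ask 158≤181, experience 9≥8, start delay 5≤16).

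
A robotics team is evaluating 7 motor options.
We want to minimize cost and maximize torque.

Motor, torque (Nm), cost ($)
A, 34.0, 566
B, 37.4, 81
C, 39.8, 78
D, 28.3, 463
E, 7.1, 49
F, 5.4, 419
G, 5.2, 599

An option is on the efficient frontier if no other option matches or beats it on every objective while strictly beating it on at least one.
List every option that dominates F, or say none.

B: torque 37.4≥5.4, cost 81≤419 — dominates F.
C: torque 39.8≥5.4, cost 78≤419 — dominates F.
E: torque 7.1≥5.4, cost 49≤419 — dominates F.
Others (A, D, G) are each worse than F on at least one objective.

B, C, E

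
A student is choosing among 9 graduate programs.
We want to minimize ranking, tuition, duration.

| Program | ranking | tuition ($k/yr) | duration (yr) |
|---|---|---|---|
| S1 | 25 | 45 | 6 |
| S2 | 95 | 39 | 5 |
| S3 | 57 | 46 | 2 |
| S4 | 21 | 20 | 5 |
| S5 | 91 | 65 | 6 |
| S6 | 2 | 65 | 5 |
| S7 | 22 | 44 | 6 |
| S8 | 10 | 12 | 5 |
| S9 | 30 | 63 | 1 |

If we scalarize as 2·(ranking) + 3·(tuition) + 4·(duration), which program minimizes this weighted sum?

S8

S1: 2·25 + 3·45 + 4·6 = 209
S2: 2·95 + 3·39 + 4·5 = 327
S3: 2·57 + 3·46 + 4·2 = 260
S4: 2·21 + 3·20 + 4·5 = 122
S5: 2·91 + 3·65 + 4·6 = 401
S6: 2·2 + 3·65 + 4·5 = 219
S7: 2·22 + 3·44 + 4·6 = 200
S8: 2·10 + 3·12 + 4·5 = 76
S9: 2·30 + 3·63 + 4·1 = 253
Lowest: S8 at 76.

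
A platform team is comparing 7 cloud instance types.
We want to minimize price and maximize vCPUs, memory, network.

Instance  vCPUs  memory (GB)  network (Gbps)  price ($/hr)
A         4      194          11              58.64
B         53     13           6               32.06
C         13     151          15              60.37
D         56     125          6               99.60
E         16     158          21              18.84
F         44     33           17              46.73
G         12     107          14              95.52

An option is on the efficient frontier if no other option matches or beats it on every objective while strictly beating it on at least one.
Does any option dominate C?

Yes

E vs C: vCPUs 16≥13, memory 158≥151, network 21≥15, price 18.84≤60.37 — E is at least as good on every objective and strictly better on at least one, so E dominates C.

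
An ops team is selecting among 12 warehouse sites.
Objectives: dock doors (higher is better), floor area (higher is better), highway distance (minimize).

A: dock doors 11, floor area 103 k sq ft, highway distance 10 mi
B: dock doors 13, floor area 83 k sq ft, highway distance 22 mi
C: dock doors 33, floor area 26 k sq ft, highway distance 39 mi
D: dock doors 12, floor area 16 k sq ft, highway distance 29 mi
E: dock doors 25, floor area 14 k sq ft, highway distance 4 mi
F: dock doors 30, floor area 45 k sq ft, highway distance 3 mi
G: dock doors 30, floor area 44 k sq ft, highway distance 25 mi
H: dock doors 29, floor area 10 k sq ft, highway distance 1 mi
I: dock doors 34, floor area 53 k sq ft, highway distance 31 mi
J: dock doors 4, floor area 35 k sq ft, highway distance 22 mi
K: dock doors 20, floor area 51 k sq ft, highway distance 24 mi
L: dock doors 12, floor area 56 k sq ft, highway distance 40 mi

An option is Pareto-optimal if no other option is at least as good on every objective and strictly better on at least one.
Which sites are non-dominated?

A, B, F, H, I, K

A: not dominated (best floor area).
B: not dominated.
C: dominated by I (dock doors 34≥33, floor area 53≥26, highway distance 31≤39).
D: dominated by B (dock doors 13≥12, floor area 83≥16, highway distance 22≤29).
E: dominated by F (dock doors 30≥25, floor area 45≥14, highway distance 3≤4).
F: not dominated.
G: dominated by F (dock doors 30≥30, floor area 45≥44, highway distance 3≤25).
H: not dominated (best highway distance).
I: not dominated (best dock doors).
J: dominated by A (dock doors 11≥4, floor area 103≥35, highway distance 10≤22).
K: not dominated.
L: dominated by B (dock doors 13≥12, floor area 83≥56, highway distance 22≤40).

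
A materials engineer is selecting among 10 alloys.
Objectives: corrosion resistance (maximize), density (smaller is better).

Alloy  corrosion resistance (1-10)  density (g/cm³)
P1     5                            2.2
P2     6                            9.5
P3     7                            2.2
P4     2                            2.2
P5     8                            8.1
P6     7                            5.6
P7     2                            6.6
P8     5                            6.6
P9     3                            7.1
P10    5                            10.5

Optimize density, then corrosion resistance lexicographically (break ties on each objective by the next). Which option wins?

First minimize density: best is 2.2, kept {P1, P3, P4}.
Then maximize corrosion resistance: best is 7, kept {P3}.

P3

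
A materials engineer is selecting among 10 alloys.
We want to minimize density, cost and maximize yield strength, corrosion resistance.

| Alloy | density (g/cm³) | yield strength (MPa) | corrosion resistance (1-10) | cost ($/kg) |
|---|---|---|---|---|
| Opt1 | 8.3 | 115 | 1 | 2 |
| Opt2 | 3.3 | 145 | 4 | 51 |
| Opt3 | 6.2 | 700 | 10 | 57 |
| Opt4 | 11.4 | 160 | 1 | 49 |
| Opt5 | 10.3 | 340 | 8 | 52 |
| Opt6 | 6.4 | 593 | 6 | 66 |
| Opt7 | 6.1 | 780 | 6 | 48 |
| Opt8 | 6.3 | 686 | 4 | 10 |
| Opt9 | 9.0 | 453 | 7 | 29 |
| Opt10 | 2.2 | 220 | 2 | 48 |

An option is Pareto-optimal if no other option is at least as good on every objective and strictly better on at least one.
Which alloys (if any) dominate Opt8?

none

Opt1: worse on density (8.3 vs 6.3).
Opt2: worse on yield strength (145 vs 686).
Opt3: worse on cost (57 vs 10).
Opt4: worse on density (11.4 vs 6.3).
Opt5: worse on density (10.3 vs 6.3).
Opt6: worse on density (6.4 vs 6.3).
Opt7: worse on cost (48 vs 10).
Opt9: worse on density (9.0 vs 6.3).
Opt10: worse on yield strength (220 vs 686).
No option dominates Opt8.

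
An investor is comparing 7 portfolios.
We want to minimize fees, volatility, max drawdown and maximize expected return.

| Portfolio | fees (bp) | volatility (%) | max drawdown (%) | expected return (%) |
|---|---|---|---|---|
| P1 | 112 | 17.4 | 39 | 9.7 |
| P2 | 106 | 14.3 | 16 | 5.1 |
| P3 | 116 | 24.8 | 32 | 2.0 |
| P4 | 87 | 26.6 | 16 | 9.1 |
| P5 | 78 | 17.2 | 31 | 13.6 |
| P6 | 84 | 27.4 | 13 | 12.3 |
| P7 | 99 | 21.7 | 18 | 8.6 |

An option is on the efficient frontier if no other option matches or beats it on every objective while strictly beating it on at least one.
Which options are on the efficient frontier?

P2, P4, P5, P6, P7

P1: dominated by P5 (fees 78≤112, volatility 17.2≤17.4, max drawdown 31≤39, expected return 13.6≥9.7).
P2: not dominated (best volatility).
P3: dominated by P2 (fees 106≤116, volatility 14.3≤24.8, max drawdown 16≤32, expected return 5.1≥2.0).
P4: not dominated.
P5: not dominated (best fees).
P6: not dominated (best max drawdown).
P7: not dominated.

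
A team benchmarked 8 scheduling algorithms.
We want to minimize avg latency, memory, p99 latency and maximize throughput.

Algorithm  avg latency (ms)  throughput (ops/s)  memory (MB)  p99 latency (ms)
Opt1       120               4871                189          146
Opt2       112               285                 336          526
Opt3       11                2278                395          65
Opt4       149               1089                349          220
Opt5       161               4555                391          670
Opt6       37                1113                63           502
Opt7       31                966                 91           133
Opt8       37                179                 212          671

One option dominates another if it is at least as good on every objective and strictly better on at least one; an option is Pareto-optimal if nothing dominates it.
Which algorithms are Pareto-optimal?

Opt1: not dominated (best throughput).
Opt2: dominated by Opt6 (avg latency 37≤112, throughput 1113≥285, memory 63≤336, p99 latency 502≤526).
Opt3: not dominated (best avg latency).
Opt4: dominated by Opt1 (avg latency 120≤149, throughput 4871≥1089, memory 189≤349, p99 latency 146≤220).
Opt5: dominated by Opt1 (avg latency 120≤161, throughput 4871≥4555, memory 189≤391, p99 latency 146≤670).
Opt6: not dominated (best memory).
Opt7: not dominated.
Opt8: dominated by Opt6 (avg latency 37≤37, throughput 1113≥179, memory 63≤212, p99 latency 502≤671).

Opt1, Opt3, Opt6, Opt7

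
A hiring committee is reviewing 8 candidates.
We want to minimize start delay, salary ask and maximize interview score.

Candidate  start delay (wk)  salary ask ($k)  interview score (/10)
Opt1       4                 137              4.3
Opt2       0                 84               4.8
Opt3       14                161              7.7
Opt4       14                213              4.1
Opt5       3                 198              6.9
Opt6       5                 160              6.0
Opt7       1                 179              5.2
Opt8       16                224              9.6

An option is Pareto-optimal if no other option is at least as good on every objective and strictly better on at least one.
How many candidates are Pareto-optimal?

Opt1: dominated by Opt2 (start delay 0≤4, salary ask 84≤137, interview score 4.8≥4.3).
Opt2: not dominated (best start delay).
Opt3: not dominated.
Opt4: dominated by Opt1 (start delay 4≤14, salary ask 137≤213, interview score 4.3≥4.1).
Opt5: not dominated.
Opt6: not dominated.
Opt7: not dominated.
Opt8: not dominated (best interview score).
Pareto-optimal: Opt2, Opt3, Opt5, Opt6, Opt7, Opt8 → 6.

6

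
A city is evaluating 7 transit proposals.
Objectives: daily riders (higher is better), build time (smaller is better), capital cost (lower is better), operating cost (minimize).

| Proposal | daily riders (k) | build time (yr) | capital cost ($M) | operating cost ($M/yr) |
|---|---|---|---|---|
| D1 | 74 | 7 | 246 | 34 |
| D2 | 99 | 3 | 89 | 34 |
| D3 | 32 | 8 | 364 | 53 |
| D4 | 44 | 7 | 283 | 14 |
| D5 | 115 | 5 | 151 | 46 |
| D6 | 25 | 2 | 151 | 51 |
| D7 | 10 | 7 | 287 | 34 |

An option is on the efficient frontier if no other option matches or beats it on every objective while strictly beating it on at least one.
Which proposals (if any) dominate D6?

none

D1: worse on build time (7 vs 2).
D2: worse on build time (3 vs 2).
D3: worse on build time (8 vs 2).
D4: worse on build time (7 vs 2).
D5: worse on build time (5 vs 2).
D7: worse on daily riders (10 vs 25).
No option dominates D6.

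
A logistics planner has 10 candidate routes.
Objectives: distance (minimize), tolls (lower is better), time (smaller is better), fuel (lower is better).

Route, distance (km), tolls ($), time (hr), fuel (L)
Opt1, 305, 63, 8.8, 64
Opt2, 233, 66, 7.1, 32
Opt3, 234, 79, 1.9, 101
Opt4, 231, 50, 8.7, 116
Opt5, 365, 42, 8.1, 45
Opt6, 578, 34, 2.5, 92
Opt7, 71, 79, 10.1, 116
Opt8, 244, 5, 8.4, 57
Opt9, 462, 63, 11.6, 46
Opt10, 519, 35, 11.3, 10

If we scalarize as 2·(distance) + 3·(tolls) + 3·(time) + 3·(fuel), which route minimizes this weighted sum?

Opt8

Opt1: 2·305 + 3·63 + 3·8.8 + 3·64 = 1017.4
Opt2: 2·233 + 3·66 + 3·7.1 + 3·32 = 781.3
Opt3: 2·234 + 3·79 + 3·1.9 + 3·101 = 1013.7
Opt4: 2·231 + 3·50 + 3·8.7 + 3·116 = 986.1
Opt5: 2·365 + 3·42 + 3·8.1 + 3·45 = 1015.3
Opt6: 2·578 + 3·34 + 3·2.5 + 3·92 = 1541.5
Opt7: 2·71 + 3·79 + 3·10.1 + 3·116 = 757.3
Opt8: 2·244 + 3·5 + 3·8.4 + 3·57 = 699.2
Opt9: 2·462 + 3·63 + 3·11.6 + 3·46 = 1285.8
Opt10: 2·519 + 3·35 + 3·11.3 + 3·10 = 1206.9
Lowest: Opt8 at 699.2.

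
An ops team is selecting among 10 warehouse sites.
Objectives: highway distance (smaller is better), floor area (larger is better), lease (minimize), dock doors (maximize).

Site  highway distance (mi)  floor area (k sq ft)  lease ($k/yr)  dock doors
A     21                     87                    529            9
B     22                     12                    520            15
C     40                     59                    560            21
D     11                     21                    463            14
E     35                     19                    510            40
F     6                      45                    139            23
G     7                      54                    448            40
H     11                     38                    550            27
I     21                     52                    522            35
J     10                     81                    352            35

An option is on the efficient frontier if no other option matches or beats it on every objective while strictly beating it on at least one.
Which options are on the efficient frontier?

A: not dominated (best floor area).
B: dominated by F (highway distance 6≤22, floor area 45≥12, lease 139≤520, dock doors 23≥15).
C: dominated by J (highway distance 10≤40, floor area 81≥59, lease 352≤560, dock doors 35≥21).
D: dominated by F (highway distance 6≤11, floor area 45≥21, lease 139≤463, dock doors 23≥14).
E: dominated by G (highway distance 7≤35, floor area 54≥19, lease 448≤510, dock doors 40≥40).
F: not dominated (best highway distance).
G: not dominated.
H: dominated by G (highway distance 7≤11, floor area 54≥38, lease 448≤550, dock doors 40≥27).
I: dominated by G (highway distance 7≤21, floor area 54≥52, lease 448≤522, dock doors 40≥35).
J: not dominated.

A, F, G, J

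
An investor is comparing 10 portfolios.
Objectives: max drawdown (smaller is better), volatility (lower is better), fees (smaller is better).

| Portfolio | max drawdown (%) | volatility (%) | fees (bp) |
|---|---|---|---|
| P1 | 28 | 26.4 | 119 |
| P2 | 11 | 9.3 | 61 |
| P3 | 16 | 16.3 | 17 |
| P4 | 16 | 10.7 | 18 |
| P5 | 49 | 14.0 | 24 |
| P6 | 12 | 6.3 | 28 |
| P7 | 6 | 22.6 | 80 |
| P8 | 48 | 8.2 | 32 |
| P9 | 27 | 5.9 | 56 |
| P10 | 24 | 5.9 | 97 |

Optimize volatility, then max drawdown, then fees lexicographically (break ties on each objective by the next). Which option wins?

First minimize volatility: best is 5.9, kept {P9, P10}.
Then minimize max drawdown: best is 24, kept {P10}.

P10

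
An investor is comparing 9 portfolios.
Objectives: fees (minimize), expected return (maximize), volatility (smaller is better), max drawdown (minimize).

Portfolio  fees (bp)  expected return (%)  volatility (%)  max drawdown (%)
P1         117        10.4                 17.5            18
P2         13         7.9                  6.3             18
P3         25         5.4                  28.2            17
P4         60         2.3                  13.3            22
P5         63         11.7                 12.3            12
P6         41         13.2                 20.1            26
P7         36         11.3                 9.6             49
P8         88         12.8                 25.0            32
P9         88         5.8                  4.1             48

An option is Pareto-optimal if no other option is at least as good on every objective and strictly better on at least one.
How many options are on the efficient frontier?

6

P1: dominated by P5 (fees 63≤117, expected return 11.7≥10.4, volatility 12.3≤17.5, max drawdown 12≤18).
P2: not dominated (best fees).
P3: not dominated.
P4: dominated by P2 (fees 13≤60, expected return 7.9≥2.3, volatility 6.3≤13.3, max drawdown 18≤22).
P5: not dominated (best max drawdown).
P6: not dominated (best expected return).
P7: not dominated.
P8: dominated by P6 (fees 41≤88, expected return 13.2≥12.8, volatility 20.1≤25.0, max drawdown 26≤32).
P9: not dominated (best volatility).
Pareto-optimal: P2, P3, P5, P6, P7, P9 → 6.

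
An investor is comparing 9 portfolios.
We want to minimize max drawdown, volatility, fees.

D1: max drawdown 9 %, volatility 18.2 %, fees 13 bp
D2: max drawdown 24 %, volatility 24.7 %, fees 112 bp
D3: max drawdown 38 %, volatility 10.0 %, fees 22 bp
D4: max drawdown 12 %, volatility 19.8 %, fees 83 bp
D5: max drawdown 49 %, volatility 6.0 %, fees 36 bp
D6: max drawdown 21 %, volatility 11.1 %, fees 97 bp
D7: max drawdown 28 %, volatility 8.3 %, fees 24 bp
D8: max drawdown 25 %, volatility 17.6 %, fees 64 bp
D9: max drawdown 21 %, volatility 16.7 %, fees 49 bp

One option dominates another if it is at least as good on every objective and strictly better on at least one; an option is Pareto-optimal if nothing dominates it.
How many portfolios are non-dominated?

6

D1: not dominated (best max drawdown).
D2: dominated by D1 (max drawdown 9≤24, volatility 18.2≤24.7, fees 13≤112).
D3: not dominated.
D4: dominated by D1 (max drawdown 9≤12, volatility 18.2≤19.8, fees 13≤83).
D5: not dominated (best volatility).
D6: not dominated.
D7: not dominated.
D8: dominated by D9 (max drawdown 21≤25, volatility 16.7≤17.6, fees 49≤64).
D9: not dominated.
Pareto-optimal: D1, D3, D5, D6, D7, D9 → 6.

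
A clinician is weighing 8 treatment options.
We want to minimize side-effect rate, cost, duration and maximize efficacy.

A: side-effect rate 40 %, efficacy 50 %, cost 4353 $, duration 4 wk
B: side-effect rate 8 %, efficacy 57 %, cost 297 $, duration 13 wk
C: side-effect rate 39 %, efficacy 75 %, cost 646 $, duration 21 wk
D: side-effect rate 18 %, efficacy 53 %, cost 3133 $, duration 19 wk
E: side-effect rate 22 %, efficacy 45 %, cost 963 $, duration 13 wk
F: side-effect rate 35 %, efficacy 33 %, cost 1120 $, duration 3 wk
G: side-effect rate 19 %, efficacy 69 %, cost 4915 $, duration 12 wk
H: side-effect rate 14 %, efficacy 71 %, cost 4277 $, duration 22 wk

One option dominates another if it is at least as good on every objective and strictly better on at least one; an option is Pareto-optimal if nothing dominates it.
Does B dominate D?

Yes

B vs D: side-effect rate 8≤18, efficacy 57≥53, cost 297≤3133, duration 13≤19 — B is at least as good on every objective with at least one strict improvement.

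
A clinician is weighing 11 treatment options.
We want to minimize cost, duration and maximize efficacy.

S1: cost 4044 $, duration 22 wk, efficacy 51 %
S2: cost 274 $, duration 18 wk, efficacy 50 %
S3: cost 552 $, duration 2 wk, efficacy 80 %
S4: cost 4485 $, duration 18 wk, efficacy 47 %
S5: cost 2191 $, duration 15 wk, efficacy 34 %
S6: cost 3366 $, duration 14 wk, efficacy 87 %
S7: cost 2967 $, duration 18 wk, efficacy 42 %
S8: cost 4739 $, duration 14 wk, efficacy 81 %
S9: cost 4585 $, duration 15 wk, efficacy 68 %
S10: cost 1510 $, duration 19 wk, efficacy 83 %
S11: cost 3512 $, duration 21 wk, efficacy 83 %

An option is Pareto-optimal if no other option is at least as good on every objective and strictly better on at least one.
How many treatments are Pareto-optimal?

S1: dominated by S3 (cost 552≤4044, duration 2≤22, efficacy 80≥51).
S2: not dominated (best cost).
S3: not dominated (best duration).
S4: dominated by S2 (cost 274≤4485, duration 18≤18, efficacy 50≥47).
S5: dominated by S3 (cost 552≤2191, duration 2≤15, efficacy 80≥34).
S6: not dominated (best efficacy).
S7: dominated by S2 (cost 274≤2967, duration 18≤18, efficacy 50≥42).
S8: dominated by S6 (cost 3366≤4739, duration 14≤14, efficacy 87≥81).
S9: dominated by S3 (cost 552≤4585, duration 2≤15, efficacy 80≥68).
S10: not dominated.
S11: dominated by S6 (cost 3366≤3512, duration 14≤21, efficacy 87≥83).
Pareto-optimal: S2, S3, S6, S10 → 4.

4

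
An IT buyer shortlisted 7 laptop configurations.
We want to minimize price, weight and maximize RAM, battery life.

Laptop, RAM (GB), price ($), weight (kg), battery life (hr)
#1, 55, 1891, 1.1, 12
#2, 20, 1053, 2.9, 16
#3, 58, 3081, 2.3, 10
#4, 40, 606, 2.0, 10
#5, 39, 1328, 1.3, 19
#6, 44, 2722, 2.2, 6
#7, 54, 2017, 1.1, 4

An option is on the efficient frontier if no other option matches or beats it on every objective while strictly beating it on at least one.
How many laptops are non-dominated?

5

#1: not dominated.
#2: not dominated.
#3: not dominated (best RAM).
#4: not dominated (best price).
#5: not dominated (best battery life).
#6: dominated by #1 (RAM 55≥44, price 1891≤2722, weight 1.1≤2.2, battery life 12≥6).
#7: dominated by #1 (RAM 55≥54, price 1891≤2017, weight 1.1≤1.1, battery life 12≥4).
Pareto-optimal: #1, #2, #3, #4, #5 → 5.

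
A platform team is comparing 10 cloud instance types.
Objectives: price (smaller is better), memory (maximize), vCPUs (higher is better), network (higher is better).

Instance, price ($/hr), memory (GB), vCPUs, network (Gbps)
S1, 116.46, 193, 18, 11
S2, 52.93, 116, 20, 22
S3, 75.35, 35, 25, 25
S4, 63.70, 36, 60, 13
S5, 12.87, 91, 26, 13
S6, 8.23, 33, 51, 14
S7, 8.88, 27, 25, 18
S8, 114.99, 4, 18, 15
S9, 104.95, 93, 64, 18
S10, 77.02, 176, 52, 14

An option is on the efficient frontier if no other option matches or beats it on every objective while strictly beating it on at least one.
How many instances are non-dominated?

9

S1: not dominated (best memory).
S2: not dominated.
S3: not dominated (best network).
S4: not dominated.
S5: not dominated.
S6: not dominated (best price).
S7: not dominated.
S8: dominated by S2 (price 52.93≤114.99, memory 116≥4, vCPUs 20≥18, network 22≥15).
S9: not dominated (best vCPUs).
S10: not dominated.
Pareto-optimal: S1, S2, S3, S4, S5, S6, S7, S9, S10 → 9.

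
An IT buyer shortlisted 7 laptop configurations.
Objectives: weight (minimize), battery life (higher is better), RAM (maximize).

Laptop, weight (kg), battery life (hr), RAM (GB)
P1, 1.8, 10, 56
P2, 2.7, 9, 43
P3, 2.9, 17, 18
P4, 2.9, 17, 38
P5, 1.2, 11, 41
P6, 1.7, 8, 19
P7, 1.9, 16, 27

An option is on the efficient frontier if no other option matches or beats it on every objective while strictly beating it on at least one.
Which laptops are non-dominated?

P1, P4, P5, P7

P1: not dominated (best RAM).
P2: dominated by P1 (weight 1.8≤2.7, battery life 10≥9, RAM 56≥43).
P3: dominated by P4 (weight 2.9≤2.9, battery life 17≥17, RAM 38≥18).
P4: not dominated.
P5: not dominated (best weight).
P6: dominated by P5 (weight 1.2≤1.7, battery life 11≥8, RAM 41≥19).
P7: not dominated.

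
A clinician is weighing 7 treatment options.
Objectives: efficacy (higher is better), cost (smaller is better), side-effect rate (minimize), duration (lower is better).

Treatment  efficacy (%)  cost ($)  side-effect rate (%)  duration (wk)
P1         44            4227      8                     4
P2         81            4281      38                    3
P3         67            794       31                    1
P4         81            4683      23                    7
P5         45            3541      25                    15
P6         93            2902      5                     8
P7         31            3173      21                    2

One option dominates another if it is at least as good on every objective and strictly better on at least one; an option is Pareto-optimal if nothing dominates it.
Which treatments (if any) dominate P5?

P6: efficacy 93≥45, cost 2902≤3541, side-effect rate 5≤25, duration 8≤15 — dominates P5.
Others (P1, P2, P3, P4, P7) are each worse than P5 on at least one objective.

P6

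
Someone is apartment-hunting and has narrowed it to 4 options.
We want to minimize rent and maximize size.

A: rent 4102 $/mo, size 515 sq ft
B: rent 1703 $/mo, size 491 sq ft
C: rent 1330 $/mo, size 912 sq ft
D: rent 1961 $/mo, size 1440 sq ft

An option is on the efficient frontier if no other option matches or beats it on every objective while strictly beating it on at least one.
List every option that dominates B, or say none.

C: rent 1330≤1703, size 912≥491 — dominates B.
Others (A, D) are each worse than B on at least one objective.

C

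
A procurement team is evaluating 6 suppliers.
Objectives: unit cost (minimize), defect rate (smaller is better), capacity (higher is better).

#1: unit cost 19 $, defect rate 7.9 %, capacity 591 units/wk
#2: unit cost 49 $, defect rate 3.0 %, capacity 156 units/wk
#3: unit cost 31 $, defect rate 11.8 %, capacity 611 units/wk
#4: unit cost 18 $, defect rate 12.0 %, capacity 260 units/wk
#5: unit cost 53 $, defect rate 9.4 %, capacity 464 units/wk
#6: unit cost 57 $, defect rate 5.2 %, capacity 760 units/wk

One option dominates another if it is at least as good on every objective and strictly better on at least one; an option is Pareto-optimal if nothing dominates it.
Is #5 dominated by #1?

#1 vs #5: unit cost 19≤53, defect rate 7.9≤9.4, capacity 591≥464 — #1 is at least as good on every objective with at least one strict improvement.

Yes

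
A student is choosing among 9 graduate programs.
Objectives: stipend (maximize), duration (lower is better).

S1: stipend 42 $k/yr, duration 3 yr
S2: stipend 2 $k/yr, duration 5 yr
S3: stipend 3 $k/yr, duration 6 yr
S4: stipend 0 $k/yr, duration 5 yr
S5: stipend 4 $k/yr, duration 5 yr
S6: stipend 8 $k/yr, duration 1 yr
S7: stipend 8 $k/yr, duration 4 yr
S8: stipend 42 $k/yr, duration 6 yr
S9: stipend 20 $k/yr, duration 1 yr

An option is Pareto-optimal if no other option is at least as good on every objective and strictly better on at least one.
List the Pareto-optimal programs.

S1, S9

S1: not dominated.
S2: dominated by S1 (stipend 42≥2, duration 3≤5).
S3: dominated by S1 (stipend 42≥3, duration 3≤6).
S4: dominated by S1 (stipend 42≥0, duration 3≤5).
S5: dominated by S1 (stipend 42≥4, duration 3≤5).
S6: dominated by S9 (stipend 20≥8, duration 1≤1).
S7: dominated by S1 (stipend 42≥8, duration 3≤4).
S8: dominated by S1 (stipend 42≥42, duration 3≤6).
S9: not dominated.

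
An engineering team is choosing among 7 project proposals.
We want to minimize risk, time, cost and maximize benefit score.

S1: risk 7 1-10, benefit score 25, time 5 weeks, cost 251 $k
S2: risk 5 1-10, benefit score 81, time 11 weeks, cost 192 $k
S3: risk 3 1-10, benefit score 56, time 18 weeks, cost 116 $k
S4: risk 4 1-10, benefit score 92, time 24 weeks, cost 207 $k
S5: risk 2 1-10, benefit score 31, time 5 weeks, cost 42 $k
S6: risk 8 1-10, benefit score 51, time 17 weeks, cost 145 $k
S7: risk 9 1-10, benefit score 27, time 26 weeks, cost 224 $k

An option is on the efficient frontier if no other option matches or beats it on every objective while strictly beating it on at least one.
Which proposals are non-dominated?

S2, S3, S4, S5, S6

S1: dominated by S5 (risk 2≤7, benefit score 31≥25, time 5≤5, cost 42≤251).
S2: not dominated.
S3: not dominated.
S4: not dominated (best benefit score).
S5: not dominated (best risk).
S6: not dominated.
S7: dominated by S2 (risk 5≤9, benefit score 81≥27, time 11≤26, cost 192≤224).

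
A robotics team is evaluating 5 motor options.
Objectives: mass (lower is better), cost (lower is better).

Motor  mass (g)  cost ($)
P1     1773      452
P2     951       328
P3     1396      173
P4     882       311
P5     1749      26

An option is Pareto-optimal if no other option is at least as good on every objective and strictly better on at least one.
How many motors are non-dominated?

P1: dominated by P2 (mass 951≤1773, cost 328≤452).
P2: dominated by P4 (mass 882≤951, cost 311≤328).
P3: not dominated.
P4: not dominated (best mass).
P5: not dominated (best cost).
Pareto-optimal: P3, P4, P5 → 3.

3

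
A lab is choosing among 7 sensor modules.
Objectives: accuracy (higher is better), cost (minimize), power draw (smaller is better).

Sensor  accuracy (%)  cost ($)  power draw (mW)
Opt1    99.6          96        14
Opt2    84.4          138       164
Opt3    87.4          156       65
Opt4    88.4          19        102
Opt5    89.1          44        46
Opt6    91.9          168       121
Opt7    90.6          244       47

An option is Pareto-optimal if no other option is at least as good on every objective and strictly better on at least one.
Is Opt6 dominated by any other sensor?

Opt1 vs Opt6: accuracy 99.6≥91.9, cost 96≤168, power draw 14≤121 — Opt1 is at least as good on every objective and strictly better on at least one, so Opt1 dominates Opt6.

Yes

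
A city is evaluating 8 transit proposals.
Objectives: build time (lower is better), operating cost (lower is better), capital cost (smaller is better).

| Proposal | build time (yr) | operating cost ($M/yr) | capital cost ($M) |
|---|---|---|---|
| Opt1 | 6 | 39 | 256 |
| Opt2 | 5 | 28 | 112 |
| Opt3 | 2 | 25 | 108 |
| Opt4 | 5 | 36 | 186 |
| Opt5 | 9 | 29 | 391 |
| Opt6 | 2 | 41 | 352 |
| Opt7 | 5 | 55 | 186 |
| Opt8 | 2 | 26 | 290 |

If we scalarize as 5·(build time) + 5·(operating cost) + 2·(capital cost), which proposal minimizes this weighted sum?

Opt3

Opt1: 5·6 + 5·39 + 2·256 = 737
Opt2: 5·5 + 5·28 + 2·112 = 389
Opt3: 5·2 + 5·25 + 2·108 = 351
Opt4: 5·5 + 5·36 + 2·186 = 577
Opt5: 5·9 + 5·29 + 2·391 = 972
Opt6: 5·2 + 5·41 + 2·352 = 919
Opt7: 5·5 + 5·55 + 2·186 = 672
Opt8: 5·2 + 5·26 + 2·290 = 720
Lowest: Opt3 at 351.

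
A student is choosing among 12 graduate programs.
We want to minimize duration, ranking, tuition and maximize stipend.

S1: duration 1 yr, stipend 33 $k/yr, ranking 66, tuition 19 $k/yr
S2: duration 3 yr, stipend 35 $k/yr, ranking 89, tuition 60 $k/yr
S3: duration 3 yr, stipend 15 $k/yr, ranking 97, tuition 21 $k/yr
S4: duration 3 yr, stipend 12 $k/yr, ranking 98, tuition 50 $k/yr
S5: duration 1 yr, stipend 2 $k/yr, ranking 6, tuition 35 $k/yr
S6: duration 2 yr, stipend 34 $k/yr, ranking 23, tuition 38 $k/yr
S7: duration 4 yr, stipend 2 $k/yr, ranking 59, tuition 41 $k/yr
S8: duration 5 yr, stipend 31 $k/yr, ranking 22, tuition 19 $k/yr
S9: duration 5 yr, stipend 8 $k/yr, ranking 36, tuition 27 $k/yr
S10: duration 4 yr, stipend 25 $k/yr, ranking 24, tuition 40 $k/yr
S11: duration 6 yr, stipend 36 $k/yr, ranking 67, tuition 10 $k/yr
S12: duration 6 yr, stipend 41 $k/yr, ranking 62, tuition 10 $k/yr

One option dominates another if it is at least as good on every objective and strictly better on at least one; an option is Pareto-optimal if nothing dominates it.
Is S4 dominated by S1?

Yes

S1 vs S4: duration 1≤3, stipend 33≥12, ranking 66≤98, tuition 19≤50 — S1 is at least as good on every objective with at least one strict improvement.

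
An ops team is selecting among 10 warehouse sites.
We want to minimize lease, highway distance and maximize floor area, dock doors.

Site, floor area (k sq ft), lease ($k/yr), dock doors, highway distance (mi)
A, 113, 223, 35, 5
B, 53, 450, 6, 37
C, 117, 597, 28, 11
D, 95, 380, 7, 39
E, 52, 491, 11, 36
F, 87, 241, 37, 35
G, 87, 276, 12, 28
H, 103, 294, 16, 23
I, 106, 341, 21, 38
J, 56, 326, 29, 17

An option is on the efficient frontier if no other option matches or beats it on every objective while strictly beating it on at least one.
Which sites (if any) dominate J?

A: floor area 113≥56, lease 223≤326, dock doors 35≥29, highway distance 5≤17 — dominates J.
Others (B, C, D, E, F, G, H, I) are each worse than J on at least one objective.

A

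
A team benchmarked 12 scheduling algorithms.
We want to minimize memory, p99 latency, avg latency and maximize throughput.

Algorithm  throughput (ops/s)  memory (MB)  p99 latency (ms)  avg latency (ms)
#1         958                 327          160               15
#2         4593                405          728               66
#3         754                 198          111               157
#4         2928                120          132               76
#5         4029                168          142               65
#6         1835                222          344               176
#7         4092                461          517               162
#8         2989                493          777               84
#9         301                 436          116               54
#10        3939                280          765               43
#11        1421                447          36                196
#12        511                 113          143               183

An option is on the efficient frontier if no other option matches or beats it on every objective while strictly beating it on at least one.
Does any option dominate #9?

No

#1: worse on p99 latency (160 vs 116).
#2: worse on p99 latency (728 vs 116).
#3: worse on avg latency (157 vs 54).
#4: worse on p99 latency (132 vs 116).
#5: worse on p99 latency (142 vs 116).
#6: worse on p99 latency (344 vs 116).
#7: worse on memory (461 vs 436).
#8: worse on memory (493 vs 436).
#10: worse on p99 latency (765 vs 116).
#11: worse on memory (447 vs 436).
#12: worse on p99 latency (143 vs 116).
No option is at least as good as #9 on every objective and strictly better on one.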